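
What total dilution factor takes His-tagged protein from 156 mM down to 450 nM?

Factor = C₀/C_target = 156 mM / 450 nM = 3.47 × 10⁵.

3.47 × 10⁵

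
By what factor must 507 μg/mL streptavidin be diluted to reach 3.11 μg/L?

Factor = C₀/C_target = 507 μg/mL / 3.11 μg/L = 1.63 × 10⁵.

1.63 × 10⁵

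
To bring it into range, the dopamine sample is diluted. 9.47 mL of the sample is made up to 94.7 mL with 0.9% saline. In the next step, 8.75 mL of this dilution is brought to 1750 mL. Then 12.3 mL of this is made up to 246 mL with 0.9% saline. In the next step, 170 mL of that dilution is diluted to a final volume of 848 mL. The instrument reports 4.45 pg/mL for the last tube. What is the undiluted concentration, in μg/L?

Overall dilution factor = 10 × 200 × 20 × 4.988 = 2.00 × 10⁵.
Original = 4.45 pg/mL × 2.00 × 10⁵ = 8.88 × 10⁵ pg/mL = 888 μg/L.

888 μg/L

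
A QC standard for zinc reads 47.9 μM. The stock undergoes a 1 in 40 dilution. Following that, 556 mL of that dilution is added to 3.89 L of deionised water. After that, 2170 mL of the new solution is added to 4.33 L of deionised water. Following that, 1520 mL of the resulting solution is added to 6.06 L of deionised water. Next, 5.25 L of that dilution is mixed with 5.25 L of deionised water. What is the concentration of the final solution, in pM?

Overall dilution factor = 40 × 7.996 × 2.995 × 4.987 × 2 = 9556.
47.9 μM / 9556 = 5.01 × 10⁻³ μM = 5010 pM.

5010 pM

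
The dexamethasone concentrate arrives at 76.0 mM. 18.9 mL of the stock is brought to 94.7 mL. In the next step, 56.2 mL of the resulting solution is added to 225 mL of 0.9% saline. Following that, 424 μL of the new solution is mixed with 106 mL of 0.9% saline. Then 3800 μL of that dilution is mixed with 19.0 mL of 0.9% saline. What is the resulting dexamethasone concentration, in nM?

2010 nM

Overall dilution factor = 5.011 × 5.004 × 251 × 6 = 3.78 × 10⁴.
76.0 mM / 3.78 × 10⁴ = 2.01 × 10⁻³ mM = 2010 nM.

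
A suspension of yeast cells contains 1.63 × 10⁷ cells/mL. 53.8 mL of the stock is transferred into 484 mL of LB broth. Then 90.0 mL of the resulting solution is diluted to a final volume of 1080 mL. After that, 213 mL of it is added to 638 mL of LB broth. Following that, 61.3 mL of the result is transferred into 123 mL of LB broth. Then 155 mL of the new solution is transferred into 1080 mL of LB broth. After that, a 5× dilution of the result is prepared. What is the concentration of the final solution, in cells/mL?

Overall dilution factor = 9.996 × 12 × 3.995 × 3.007 × 7.968 × 5 = 5.74 × 10⁴.
1.63 × 10⁷ cells/mL / 5.74 × 10⁴ = 284 cells/mL.

284 cells/mL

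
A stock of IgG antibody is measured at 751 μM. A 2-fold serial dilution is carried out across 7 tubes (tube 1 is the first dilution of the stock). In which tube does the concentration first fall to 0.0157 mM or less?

tube 6

Tube n has concentration 751 μM / 2ⁿ.
Need 2ⁿ ≥ 751 μM / 0.0157 mM = 47.8, so n ≥ 5.58.
First such tube: n = 6.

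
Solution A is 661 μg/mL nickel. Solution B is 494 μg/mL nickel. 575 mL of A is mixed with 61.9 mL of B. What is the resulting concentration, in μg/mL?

C_mix = (C_A·V_A + C_B·V_B)/(V_A + V_B) = (661×575 + 494×61.9) / 636.9 = 645 μg/mL.

645 μg/mL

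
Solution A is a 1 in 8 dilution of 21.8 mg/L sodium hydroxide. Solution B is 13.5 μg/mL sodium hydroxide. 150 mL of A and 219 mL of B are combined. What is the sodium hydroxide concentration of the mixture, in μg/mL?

C_A = 21.8 mg/L / 8 = 2.73 mg/L.
C_B = 13.5 μg/mL = 13.5 mg/L.
C_mix = (C_A·V_A + C_B·V_B)/(V_A + V_B) = (2.73×150 + 13.5×219) / 369.0 = 9.12 mg/L = 9.12 μg/mL.

9.12 μg/mL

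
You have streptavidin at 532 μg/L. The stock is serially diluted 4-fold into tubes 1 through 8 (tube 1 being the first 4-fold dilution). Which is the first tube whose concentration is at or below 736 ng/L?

tube 5

Tube n has concentration 532 μg/L / 4ⁿ.
Need 4ⁿ ≥ 532 μg/L / 736 ng/L = 723, so n ≥ 4.75.
First such tube: n = 5.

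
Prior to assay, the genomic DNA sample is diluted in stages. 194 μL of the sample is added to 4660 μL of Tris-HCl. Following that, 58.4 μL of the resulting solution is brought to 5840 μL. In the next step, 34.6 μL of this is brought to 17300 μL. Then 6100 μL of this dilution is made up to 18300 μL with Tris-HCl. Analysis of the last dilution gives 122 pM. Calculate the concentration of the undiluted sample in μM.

Overall dilution factor = 25.02 × 100 × 500 × 3 = 3.75 × 10⁶.
Original = 122 pM × 3.75 × 10⁶ = 4.58 × 10⁸ pM = 458 μM.

458 μM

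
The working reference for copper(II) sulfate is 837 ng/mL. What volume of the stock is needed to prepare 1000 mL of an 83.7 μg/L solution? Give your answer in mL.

83.7 μg/L = 83.7 ng/mL.
V₁ = C₂V₂/C₁ = 83.7 × 1000 / 837 = 100 mL.

100 mL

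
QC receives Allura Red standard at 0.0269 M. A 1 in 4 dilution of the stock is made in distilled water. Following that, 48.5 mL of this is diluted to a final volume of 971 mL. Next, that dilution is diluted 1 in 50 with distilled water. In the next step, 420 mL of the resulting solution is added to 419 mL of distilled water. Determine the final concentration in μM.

3.36 μM

Overall dilution factor = 4 × 20.02 × 50 × 1.998 = 7999.
0.0269 M / 7999 = 3.36 × 10⁻⁶ M = 3.36 μM.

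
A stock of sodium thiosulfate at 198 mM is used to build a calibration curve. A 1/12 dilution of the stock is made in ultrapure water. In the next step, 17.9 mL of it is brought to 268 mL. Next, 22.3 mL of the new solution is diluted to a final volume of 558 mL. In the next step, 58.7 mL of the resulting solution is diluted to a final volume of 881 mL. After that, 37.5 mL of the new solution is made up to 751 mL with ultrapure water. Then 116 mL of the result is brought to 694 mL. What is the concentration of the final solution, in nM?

Overall dilution factor = 12 × 14.97 × 25.02 × 15.01 × 20.03 × 5.983 = 8.08 × 10⁶.
198 mM / 8.08 × 10⁶ = 2.45 × 10⁻⁵ mM = 24.5 nM.

24.5 nM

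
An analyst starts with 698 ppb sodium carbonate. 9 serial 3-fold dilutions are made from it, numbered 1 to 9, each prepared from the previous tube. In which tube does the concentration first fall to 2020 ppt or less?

Tube n has concentration 698 ppb / 3ⁿ.
Need 3ⁿ ≥ 698 ppb / 2020 ppt = 346, so n ≥ 5.32.
First such tube: n = 6.

tube 6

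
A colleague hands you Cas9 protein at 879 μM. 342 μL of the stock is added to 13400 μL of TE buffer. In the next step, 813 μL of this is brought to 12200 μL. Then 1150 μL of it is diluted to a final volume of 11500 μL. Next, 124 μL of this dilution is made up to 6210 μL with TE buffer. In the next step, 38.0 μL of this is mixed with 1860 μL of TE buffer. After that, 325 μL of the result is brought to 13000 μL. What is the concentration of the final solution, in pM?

Overall dilution factor = 40.18 × 15.01 × 10 × 50.08 × 49.95 × 40 = 6.03 × 10⁸.
879 μM / 6.03 × 10⁸ = 1.46 × 10⁻⁶ μM = 1.46 pM.

1.46 pM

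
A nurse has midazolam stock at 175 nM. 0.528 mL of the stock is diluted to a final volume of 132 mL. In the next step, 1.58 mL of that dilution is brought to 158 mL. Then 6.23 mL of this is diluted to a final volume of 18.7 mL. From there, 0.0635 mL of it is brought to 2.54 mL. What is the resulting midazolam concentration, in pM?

0.0583 pM

Overall dilution factor = 250 × 100 × 3.002 × 40 = 3.00 × 10⁶.
175 nM / 3.00 × 10⁶ = 5.83 × 10⁻⁵ nM = 0.0583 pM.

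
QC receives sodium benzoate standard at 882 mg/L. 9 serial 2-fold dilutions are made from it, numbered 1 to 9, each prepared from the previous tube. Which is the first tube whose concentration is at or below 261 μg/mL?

Tube n has concentration 882 mg/L / 2ⁿ.
Need 2ⁿ ≥ 882 mg/L / 261 μg/mL = 3.38, so n ≥ 1.76.
First such tube: n = 2.

tube 2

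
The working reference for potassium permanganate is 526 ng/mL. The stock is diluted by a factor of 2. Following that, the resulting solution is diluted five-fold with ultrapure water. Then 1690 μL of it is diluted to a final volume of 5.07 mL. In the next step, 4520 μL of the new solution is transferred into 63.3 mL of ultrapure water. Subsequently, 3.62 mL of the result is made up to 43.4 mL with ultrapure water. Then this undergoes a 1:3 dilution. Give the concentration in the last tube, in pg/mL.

32.5 pg/mL

Overall dilution factor = 2 × 5 × 3 × 15.00 × 11.99 × 3 = 1.62 × 10⁴.
526 ng/mL / 1.62 × 10⁴ = 0.0325 ng/mL = 32.5 pg/mL.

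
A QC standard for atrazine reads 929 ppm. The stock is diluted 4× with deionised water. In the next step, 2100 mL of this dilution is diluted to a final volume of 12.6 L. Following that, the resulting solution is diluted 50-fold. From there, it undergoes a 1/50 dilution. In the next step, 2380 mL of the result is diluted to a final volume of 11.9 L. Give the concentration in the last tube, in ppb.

3.10 ppb

Overall dilution factor = 4 × 6 × 50 × 50 × 5 = 3.00 × 10⁵.
929 ppm / 3.00 × 10⁵ = 3.10 × 10⁻³ ppm = 3.10 ppb.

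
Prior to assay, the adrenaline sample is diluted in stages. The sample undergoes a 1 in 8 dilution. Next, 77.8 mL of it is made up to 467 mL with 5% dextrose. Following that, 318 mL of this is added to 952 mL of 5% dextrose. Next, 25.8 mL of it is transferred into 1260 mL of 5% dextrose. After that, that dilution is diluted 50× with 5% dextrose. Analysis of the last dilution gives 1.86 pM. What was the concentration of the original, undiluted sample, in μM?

0.889 μM

Overall dilution factor = 8 × 6.003 × 3.994 × 49.84 × 50 = 4.78 × 10⁵.
Original = 1.86 pM × 4.78 × 10⁵ = 8.89 × 10⁵ pM = 0.889 μM.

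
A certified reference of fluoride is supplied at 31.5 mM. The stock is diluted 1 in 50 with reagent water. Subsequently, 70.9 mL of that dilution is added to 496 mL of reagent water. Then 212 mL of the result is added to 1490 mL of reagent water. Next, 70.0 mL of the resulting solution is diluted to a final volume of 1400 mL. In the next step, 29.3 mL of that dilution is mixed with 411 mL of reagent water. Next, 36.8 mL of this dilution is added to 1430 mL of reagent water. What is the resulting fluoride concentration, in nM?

Overall dilution factor = 50 × 7.996 × 8.028 × 20 × 15.03 × 39.86 = 3.84 × 10⁷.
31.5 mM / 3.84 × 10⁷ = 8.19 × 10⁻⁷ mM = 0.819 nM.

0.819 nM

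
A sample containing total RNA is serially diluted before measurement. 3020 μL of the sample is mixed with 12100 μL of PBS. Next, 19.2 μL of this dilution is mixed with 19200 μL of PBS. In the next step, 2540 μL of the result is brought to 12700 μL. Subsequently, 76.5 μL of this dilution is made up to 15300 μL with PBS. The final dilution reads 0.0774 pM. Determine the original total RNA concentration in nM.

Overall dilution factor = 5.007 × 1001 × 5 × 200 = 5.01 × 10⁶.
Original = 0.0774 pM × 5.01 × 10⁶ = 3.88 × 10⁵ pM = 388 nM.

388 nM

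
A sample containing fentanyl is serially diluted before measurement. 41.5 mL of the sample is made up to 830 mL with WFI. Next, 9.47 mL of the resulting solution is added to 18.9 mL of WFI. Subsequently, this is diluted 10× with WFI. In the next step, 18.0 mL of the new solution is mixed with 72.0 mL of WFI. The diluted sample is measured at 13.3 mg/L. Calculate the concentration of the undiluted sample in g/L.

Overall dilution factor = 20 × 2.996 × 10 × 5 = 2996.
Original = 13.3 mg/L × 2996 = 3.98 × 10⁴ mg/L = 39.8 g/L.

39.8 g/L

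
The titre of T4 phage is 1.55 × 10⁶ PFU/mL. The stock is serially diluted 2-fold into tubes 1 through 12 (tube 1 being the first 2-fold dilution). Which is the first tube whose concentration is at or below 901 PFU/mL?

Tube n has concentration 1.55 × 10⁶ PFU/mL / 2ⁿ.
Need 2ⁿ ≥ 1.55 × 10⁶ PFU/mL / 901 PFU/mL = 1720, so n ≥ 10.75.
First such tube: n = 11.

tube 11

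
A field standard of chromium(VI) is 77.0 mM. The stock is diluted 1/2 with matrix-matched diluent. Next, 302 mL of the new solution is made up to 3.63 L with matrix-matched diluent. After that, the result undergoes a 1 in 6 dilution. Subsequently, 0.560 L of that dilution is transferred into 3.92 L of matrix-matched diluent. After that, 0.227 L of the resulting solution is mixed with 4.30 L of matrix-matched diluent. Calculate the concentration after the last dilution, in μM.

Overall dilution factor = 2 × 12.02 × 6 × 8 × 19.94 = 2.30 × 10⁴.
77.0 mM / 2.30 × 10⁴ = 3.35 × 10⁻³ mM = 3.35 μM.

3.35 μM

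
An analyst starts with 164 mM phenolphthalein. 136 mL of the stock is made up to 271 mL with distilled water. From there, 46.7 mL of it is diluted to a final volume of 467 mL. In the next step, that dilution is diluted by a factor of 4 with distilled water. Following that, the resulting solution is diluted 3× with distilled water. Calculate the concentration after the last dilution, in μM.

686 μM

Overall dilution factor = 1.993 × 10 × 4 × 3 = 239.
164 mM / 239 = 0.686 mM = 686 μM.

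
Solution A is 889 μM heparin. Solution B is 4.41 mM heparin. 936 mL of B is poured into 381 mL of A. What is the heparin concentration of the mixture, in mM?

C_B = 4.41 mM = 4410 μM.
C_mix = (C_A·V_A + C_B·V_B)/(V_A + V_B) = (889×381 + 4410×936) / 1317 = 3391 μM = 3.39 mM.

3.39 mM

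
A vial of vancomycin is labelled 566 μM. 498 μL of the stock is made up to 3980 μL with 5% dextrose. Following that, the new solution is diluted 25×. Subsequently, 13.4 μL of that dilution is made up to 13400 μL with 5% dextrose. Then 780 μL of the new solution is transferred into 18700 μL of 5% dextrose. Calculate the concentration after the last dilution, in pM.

113 pM

Overall dilution factor = 7.992 × 25 × 1000 × 24.97 = 4.99 × 10⁶.
566 μM / 4.99 × 10⁶ = 1.13 × 10⁻⁴ μM = 113 pM.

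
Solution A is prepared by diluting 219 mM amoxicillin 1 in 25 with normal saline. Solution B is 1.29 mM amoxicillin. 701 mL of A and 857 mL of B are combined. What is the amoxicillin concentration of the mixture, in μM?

4650 μM

C_A = 219 mM / 25 = 8.76 mM.
C_mix = (C_A·V_A + C_B·V_B)/(V_A + V_B) = (8.76×701 + 1.29×857) / 1558 = 4.65 mM = 4650 μM.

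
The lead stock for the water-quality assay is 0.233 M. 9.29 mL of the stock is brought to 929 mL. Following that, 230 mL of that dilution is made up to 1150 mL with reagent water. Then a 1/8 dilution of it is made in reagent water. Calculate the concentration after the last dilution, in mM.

0.0582 mM

Overall dilution factor = 100 × 5 × 8 = 4000.
0.233 M / 4000 = 5.82 × 10⁻⁵ M = 0.0582 mM.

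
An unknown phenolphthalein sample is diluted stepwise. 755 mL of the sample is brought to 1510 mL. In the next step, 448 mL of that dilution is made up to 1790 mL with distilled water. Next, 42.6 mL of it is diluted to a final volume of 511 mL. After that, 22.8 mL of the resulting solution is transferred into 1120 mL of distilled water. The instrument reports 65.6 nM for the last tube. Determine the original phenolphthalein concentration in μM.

Overall dilution factor = 2 × 3.996 × 12.00 × 50.12 = 4805.
Original = 65.6 nM × 4805 = 3.15 × 10⁵ nM = 315 μM.

315 μM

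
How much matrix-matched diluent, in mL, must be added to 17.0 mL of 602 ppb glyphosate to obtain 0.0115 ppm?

873 mL

0.0115 ppm = 11.5 ppb.
V₂ = C₁V₁/C₂ = 602 × 17.0 / 11.5 = 890 mL.
Diluent to add = V₂ − V₁ = 890 − 17.0 = 873 mL.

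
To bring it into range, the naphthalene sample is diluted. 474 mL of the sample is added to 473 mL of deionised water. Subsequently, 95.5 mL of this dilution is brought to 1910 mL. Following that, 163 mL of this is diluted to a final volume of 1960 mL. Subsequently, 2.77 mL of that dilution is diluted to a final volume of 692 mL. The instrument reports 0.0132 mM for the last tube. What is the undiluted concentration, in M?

Overall dilution factor = 1.998 × 20 × 12.02 × 249.8 = 1.20 × 10⁵.
Original = 0.0132 mM × 1.20 × 10⁵ = 1584 mM = 1.58 M.

1.58 M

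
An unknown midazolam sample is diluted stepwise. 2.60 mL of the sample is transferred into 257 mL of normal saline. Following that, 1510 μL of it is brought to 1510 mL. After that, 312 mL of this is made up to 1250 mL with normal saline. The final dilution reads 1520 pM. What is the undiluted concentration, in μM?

608 μM

Overall dilution factor = 99.85 × 1000 × 4.006 = 4.00 × 10⁵.
Original = 1520 pM × 4.00 × 10⁵ = 6.08 × 10⁸ pM = 608 μM.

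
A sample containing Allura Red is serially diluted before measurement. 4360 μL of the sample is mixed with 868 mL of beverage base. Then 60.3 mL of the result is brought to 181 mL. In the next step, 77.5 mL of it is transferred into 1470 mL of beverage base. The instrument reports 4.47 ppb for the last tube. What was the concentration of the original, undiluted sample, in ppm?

53.6 ppm

Overall dilution factor = 200.1 × 3.002 × 19.97 = 1.20 × 10⁴.
Original = 4.47 ppb × 1.20 × 10⁴ = 5.36 × 10⁴ ppb = 53.6 ppm.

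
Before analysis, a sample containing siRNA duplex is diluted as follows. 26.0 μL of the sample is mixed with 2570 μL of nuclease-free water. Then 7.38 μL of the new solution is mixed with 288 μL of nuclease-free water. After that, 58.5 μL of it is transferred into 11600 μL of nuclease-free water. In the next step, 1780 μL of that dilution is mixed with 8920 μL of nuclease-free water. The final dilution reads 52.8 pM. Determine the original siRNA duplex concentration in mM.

0.253 mM

Overall dilution factor = 99.85 × 40.02 × 199.3 × 6.011 = 4.79 × 10⁶.
Original = 52.8 pM × 4.79 × 10⁶ = 2.53 × 10⁸ pM = 0.253 mM.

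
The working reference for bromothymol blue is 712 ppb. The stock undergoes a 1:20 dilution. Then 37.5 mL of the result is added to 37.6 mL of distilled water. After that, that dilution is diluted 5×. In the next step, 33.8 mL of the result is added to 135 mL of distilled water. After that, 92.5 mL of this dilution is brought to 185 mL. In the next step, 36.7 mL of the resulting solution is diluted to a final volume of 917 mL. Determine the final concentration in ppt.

14.2 ppt

Overall dilution factor = 20 × 2.003 × 5 × 4.994 × 2 × 24.99 = 5.00 × 10⁴.
712 ppb / 5.00 × 10⁴ = 0.0142 ppb = 14.2 ppt.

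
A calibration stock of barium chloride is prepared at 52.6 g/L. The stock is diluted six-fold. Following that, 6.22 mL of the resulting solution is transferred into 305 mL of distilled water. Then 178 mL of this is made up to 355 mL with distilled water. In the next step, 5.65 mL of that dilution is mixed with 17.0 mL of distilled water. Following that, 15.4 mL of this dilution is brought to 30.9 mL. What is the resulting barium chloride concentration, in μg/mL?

Overall dilution factor = 6 × 50.04 × 1.994 × 4.009 × 2.006 = 4816.
52.6 g/L / 4816 = 0.0109 g/L = 10.9 μg/mL.

10.9 μg/mL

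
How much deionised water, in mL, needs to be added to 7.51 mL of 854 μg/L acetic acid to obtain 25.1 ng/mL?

248 mL

25.1 ng/mL = 25.1 μg/L.
V₂ = C₁V₁/C₂ = 854 × 7.51 / 25.1 = 256 mL.
Diluent to add = V₂ − V₁ = 256 − 7.51 = 248 mL.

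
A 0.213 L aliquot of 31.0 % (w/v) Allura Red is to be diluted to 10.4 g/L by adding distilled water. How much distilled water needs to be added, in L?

10.4 g/L = 1.04 % (w/v).
V₂ = C₁V₁/C₂ = 31.0 × 0.213 / 1.04 = 6.35 L.
Diluent to add = V₂ − V₁ = 6.35 − 0.213 = 6.14 L.

6.14 L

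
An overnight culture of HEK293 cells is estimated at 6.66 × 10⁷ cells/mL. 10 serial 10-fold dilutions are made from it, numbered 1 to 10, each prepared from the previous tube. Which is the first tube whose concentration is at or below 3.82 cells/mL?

Tube n has concentration 6.66 × 10⁷ cells/mL / 10ⁿ.
Need 10ⁿ ≥ 6.66 × 10⁷ cells/mL / 3.82 cells/mL = 1.74 × 10⁷, so n ≥ 7.24.
First such tube: n = 8.

tube 8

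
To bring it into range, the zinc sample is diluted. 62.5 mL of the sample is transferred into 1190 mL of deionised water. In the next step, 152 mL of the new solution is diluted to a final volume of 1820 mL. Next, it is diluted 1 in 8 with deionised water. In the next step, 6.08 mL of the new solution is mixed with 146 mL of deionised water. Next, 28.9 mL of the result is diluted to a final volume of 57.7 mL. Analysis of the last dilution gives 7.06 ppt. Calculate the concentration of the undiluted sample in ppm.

Overall dilution factor = 20.04 × 11.97 × 8 × 25.01 × 1.997 = 9.59 × 10⁴.
Original = 7.06 ppt × 9.59 × 10⁴ = 6.77 × 10⁵ ppt = 0.677 ppm.

0.677 ppm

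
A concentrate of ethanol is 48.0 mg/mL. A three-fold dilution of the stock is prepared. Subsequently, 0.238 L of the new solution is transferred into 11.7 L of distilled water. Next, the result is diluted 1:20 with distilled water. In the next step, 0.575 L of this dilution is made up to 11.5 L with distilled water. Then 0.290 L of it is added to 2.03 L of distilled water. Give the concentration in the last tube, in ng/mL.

Overall dilution factor = 3 × 50.16 × 20 × 20 × 8 = 4.82 × 10⁵.
48.0 mg/mL / 4.82 × 10⁵ = 9.97 × 10⁻⁵ mg/mL = 99.7 ng/mL.

99.7 ng/mL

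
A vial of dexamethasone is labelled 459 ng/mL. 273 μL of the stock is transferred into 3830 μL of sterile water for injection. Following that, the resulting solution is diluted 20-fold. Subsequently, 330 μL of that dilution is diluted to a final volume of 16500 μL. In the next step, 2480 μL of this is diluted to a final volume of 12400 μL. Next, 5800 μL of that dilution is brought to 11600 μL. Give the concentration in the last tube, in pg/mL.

3.05 pg/mL

Overall dilution factor = 15.03 × 20 × 50 × 5 × 2 = 1.50 × 10⁵.
459 ng/mL / 1.50 × 10⁵ = 3.05 × 10⁻³ ng/mL = 3.05 pg/mL.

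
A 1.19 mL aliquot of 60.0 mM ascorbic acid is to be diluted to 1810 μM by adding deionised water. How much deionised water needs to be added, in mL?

38.3 mL

1810 μM = 1.81 mM.
V₂ = C₁V₁/C₂ = 60.0 × 1.19 / 1.81 = 39.4 mL.
Diluent to add = V₂ − V₁ = 39.4 − 1.19 = 38.3 mL.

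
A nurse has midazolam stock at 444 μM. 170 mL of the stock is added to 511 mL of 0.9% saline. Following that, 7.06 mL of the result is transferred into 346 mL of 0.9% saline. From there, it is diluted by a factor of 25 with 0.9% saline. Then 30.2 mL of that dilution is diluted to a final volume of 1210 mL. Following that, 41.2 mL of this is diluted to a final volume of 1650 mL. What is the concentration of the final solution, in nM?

Overall dilution factor = 4.006 × 50.01 × 25 × 40.07 × 40.05 = 8.04 × 10⁶.
444 μM / 8.04 × 10⁶ = 5.53 × 10⁻⁵ μM = 0.0553 nM.

0.0553 nM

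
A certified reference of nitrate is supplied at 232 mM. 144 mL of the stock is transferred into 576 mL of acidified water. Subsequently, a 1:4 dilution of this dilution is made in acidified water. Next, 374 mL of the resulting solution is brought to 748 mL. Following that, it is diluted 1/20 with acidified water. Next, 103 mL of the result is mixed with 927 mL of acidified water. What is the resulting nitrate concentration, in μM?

29.0 μM

Overall dilution factor = 5 × 4 × 2 × 20 × 10 = 8000.
232 mM / 8000 = 0.0290 mM = 29.0 μM.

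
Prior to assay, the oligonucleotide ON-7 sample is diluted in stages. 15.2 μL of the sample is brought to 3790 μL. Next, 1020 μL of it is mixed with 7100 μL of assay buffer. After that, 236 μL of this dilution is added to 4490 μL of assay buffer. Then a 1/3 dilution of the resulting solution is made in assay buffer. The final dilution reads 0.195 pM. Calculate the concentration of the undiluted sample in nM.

Overall dilution factor = 249.3 × 7.961 × 20.03 × 3 = 1.19 × 10⁵.
Original = 0.195 pM × 1.19 × 10⁵ = 2.33 × 10⁴ pM = 23.3 nM.

23.3 nM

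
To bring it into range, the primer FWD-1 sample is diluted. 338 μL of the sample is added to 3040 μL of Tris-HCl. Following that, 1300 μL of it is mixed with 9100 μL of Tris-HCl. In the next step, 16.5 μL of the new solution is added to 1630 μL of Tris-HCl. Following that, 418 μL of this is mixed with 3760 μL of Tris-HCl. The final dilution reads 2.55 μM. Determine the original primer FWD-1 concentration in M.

0.203 M

Overall dilution factor = 9.994 × 8 × 99.79 × 9.995 = 7.97 × 10⁴.
Original = 2.55 μM × 7.97 × 10⁴ = 2.03 × 10⁵ μM = 0.203 M.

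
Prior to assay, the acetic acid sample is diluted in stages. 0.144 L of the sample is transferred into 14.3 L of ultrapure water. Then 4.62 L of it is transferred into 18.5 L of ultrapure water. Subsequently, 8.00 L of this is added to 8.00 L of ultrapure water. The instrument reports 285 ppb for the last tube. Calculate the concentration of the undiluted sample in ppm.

286 ppm

Overall dilution factor = 100.3 × 5.004 × 2 = 1004.
Original = 285 ppb × 1004 = 2.86 × 10⁵ ppb = 286 ppm.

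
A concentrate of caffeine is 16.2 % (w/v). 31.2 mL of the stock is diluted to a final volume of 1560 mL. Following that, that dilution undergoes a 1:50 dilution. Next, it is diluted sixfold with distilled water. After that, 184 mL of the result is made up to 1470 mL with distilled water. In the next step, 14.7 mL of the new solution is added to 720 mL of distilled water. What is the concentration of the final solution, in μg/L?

Overall dilution factor = 50 × 50 × 6 × 7.989 × 49.98 = 5.99 × 10⁶.
16.2 % (w/v) / 5.99 × 10⁶ = 2.70 × 10⁻⁶ % (w/v) = 27.0 μg/L.

27.0 μg/L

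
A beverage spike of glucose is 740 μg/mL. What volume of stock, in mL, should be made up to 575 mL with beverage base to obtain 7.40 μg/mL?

V₁ = C₂V₂/C₁ = 7.40 × 575 / 740 = 5.75 mL.

5.75 mL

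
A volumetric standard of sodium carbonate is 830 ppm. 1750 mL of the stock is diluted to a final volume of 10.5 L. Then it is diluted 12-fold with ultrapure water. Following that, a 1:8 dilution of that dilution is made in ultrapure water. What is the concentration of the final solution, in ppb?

1440 ppb

Overall dilution factor = 6 × 12 × 8 = 576.
830 ppm / 576 = 1.44 ppm = 1440 ppb.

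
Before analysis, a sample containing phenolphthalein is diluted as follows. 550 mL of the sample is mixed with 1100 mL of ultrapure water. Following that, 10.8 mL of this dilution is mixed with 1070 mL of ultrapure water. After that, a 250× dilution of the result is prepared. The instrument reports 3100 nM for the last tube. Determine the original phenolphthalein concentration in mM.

233 mM

Overall dilution factor = 3 × 100.1 × 250 = 7.51 × 10⁴.
Original = 3100 nM × 7.51 × 10⁴ = 2.33 × 10⁸ nM = 233 mM.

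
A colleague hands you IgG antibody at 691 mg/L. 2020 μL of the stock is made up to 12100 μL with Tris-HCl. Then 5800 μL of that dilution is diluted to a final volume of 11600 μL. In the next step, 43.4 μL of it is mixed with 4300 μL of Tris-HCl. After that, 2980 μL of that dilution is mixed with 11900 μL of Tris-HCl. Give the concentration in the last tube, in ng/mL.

Overall dilution factor = 5.990 × 2 × 100.1 × 4.993 = 5987.
691 mg/L / 5987 = 0.115 mg/L = 115 ng/mL.

115 ng/mL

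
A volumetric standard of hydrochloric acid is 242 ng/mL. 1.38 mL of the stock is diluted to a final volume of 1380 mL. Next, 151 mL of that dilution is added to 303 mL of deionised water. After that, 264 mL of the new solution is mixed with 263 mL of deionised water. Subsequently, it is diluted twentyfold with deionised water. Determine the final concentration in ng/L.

Overall dilution factor = 1000 × 3.007 × 1.996 × 20 = 1.20 × 10⁵.
242 ng/mL / 1.20 × 10⁵ = 2.02 × 10⁻³ ng/mL = 2.02 ng/L.

2.02 ng/L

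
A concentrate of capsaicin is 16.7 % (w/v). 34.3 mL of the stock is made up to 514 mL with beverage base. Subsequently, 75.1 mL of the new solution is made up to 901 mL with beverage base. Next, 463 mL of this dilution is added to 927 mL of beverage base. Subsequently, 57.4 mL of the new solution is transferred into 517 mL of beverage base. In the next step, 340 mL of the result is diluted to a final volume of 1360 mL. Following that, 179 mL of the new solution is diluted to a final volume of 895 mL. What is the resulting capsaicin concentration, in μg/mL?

1.55 μg/mL

Overall dilution factor = 14.99 × 12.00 × 3.002 × 10.01 × 4 × 5 = 1.08 × 10⁵.
16.7 % (w/v) / 1.08 × 10⁵ = 1.55 × 10⁻⁴ % (w/v) = 1.55 μg/mL.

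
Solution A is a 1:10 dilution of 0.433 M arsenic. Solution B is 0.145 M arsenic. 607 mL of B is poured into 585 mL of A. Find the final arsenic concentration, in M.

0.0951 M

C_A = 0.433 M / 10 = 0.0433 M.
C_mix = (C_A·V_A + C_B·V_B)/(V_A + V_B) = (0.0433×585 + 0.145×607) / 1192 = 0.0951 M.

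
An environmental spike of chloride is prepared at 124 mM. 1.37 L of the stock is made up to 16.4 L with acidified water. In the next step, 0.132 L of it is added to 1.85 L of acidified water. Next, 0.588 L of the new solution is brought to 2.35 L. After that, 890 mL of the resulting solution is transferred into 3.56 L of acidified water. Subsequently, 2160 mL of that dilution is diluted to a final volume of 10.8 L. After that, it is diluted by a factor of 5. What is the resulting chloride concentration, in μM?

1.38 μM

Overall dilution factor = 11.97 × 15.02 × 3.997 × 5 × 5 × 5 = 8.98 × 10⁴.
124 mM / 8.98 × 10⁴ = 1.38 × 10⁻³ mM = 1.38 μM.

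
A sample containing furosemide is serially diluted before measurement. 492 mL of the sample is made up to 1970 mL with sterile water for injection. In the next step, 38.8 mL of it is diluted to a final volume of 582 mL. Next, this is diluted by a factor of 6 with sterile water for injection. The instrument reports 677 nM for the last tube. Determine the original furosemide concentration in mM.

0.244 mM

Overall dilution factor = 4.004 × 15 × 6 = 360.
Original = 677 nM × 360 = 2.44 × 10⁵ nM = 0.244 mM.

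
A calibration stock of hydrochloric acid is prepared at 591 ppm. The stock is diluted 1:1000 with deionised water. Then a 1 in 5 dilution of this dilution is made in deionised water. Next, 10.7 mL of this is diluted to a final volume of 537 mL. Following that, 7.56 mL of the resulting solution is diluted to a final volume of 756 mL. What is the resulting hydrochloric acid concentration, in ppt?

23.6 ppt

Overall dilution factor = 1000 × 5 × 50.19 × 100 = 2.51 × 10⁷.
591 ppm / 2.51 × 10⁷ = 2.36 × 10⁻⁵ ppm = 23.6 ppt.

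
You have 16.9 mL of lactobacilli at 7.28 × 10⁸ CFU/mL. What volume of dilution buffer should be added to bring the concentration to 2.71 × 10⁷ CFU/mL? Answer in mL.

V₂ = C₁V₁/C₂ = 7.28 × 10⁸ × 16.9 / 2.71 × 10⁷ = 454 mL.
Diluent to add = V₂ − V₁ = 454 − 16.9 = 437 mL.

437 mL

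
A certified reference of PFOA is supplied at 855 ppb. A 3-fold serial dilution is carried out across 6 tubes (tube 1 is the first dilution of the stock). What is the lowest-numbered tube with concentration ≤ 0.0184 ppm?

tube 4

Tube n has concentration 855 ppb / 3ⁿ.
Need 3ⁿ ≥ 855 ppb / 0.0184 ppm = 46.5, so n ≥ 3.49.
First such tube: n = 4.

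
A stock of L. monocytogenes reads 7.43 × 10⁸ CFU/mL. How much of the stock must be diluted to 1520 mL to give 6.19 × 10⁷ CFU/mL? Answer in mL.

V₁ = C₂V₂/C₁ = 6.19 × 10⁷ × 1520 / 7.43 × 10⁸ = 127 mL.

127 mL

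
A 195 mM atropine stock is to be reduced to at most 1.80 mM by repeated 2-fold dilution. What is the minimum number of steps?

7

Need 2ⁿ ≥ 108, so n ≥ log(108)/log(2) = 6.76.
Minimum whole steps: n = 7.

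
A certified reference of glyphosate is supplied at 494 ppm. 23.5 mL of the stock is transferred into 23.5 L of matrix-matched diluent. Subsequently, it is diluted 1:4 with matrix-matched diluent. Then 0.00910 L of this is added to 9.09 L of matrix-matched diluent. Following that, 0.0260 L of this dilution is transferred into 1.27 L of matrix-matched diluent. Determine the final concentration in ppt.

2.48 ppt

Overall dilution factor = 1001 × 4 × 999.9 × 49.85 = 2.00 × 10⁸.
494 ppm / 2.00 × 10⁸ = 2.48 × 10⁻⁶ ppm = 2.48 ppt.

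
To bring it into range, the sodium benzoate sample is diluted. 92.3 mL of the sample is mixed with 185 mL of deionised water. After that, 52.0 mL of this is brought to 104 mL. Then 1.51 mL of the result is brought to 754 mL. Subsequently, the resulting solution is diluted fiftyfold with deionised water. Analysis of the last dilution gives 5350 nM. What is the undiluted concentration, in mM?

Overall dilution factor = 3.004 × 2 × 499.3 × 50 = 1.50 × 10⁵.
Original = 5350 nM × 1.50 × 10⁵ = 8.03 × 10⁸ nM = 803 mM.

803 mM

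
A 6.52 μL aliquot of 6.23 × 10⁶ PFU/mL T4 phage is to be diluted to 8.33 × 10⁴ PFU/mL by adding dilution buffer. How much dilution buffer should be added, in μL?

481 μL

V₂ = C₁V₁/C₂ = 6.23 × 10⁶ × 6.52 / 8.33 × 10⁴ = 488 μL.
Diluent to add = V₂ − V₁ = 488 − 6.52 = 481 μL.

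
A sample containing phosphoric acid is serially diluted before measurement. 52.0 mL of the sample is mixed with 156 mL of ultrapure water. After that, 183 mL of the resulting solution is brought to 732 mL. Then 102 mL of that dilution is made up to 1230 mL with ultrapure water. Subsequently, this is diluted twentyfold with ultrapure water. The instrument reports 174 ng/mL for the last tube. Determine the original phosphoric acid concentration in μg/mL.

Overall dilution factor = 4 × 4 × 12.06 × 20 = 3859.
Original = 174 ng/mL × 3859 = 6.71 × 10⁵ ng/mL = 671 μg/mL.

671 μg/mL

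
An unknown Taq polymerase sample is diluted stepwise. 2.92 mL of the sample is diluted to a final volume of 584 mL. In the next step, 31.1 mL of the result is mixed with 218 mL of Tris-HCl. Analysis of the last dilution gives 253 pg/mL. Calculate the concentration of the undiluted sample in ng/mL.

405 ng/mL

Overall dilution factor = 200 × 8.010 = 1602.
Original = 253 pg/mL × 1602 = 4.05 × 10⁵ pg/mL = 405 ng/mL.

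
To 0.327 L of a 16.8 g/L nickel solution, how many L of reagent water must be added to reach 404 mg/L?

404 mg/L = 0.404 g/L.
V₂ = C₁V₁/C₂ = 16.8 × 0.327 / 0.404 = 13.6 L.
Diluent to add = V₂ − V₁ = 13.6 − 0.327 = 13.3 L.

13.3 L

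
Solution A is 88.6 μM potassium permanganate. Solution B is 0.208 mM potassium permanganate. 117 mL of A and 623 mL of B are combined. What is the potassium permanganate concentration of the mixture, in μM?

189 μM

C_B = 0.208 mM = 208 μM.
C_mix = (C_A·V_A + C_B·V_B)/(V_A + V_B) = (88.6×117 + 208×623) / 740.0 = 189 μM.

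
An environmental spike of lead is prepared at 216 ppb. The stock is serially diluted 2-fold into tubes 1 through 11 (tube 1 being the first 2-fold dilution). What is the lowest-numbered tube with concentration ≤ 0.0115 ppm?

tube 5

Tube n has concentration 216 ppb / 2ⁿ.
Need 2ⁿ ≥ 216 ppb / 0.0115 ppm = 18.8, so n ≥ 4.23.
First such tube: n = 5.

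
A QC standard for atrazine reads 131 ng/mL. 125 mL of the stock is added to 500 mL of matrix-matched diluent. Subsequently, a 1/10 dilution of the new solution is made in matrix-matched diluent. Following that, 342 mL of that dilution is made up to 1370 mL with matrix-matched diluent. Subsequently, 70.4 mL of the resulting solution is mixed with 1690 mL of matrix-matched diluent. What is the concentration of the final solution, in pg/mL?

26.2 pg/mL

Overall dilution factor = 5 × 10 × 4.006 × 25.01 = 5008.
131 ng/mL / 5008 = 0.0262 ng/mL = 26.2 pg/mL.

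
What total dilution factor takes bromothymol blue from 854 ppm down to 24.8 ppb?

3.44 × 10⁴

Factor = C₀/C_target = 854 ppm / 24.8 ppb = 3.44 × 10⁴.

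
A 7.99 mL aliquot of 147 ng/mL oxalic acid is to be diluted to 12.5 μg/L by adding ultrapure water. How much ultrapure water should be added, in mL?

86.0 mL

12.5 μg/L = 12.5 ng/mL.
V₂ = C₁V₁/C₂ = 147 × 7.99 / 12.5 = 94.0 mL.
Diluent to add = V₂ − V₁ = 94.0 − 7.99 = 86.0 mL.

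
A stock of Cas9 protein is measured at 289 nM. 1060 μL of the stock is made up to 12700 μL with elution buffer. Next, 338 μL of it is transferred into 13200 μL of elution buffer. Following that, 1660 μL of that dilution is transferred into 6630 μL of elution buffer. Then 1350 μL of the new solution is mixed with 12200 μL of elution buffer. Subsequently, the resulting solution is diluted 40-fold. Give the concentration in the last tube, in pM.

Overall dilution factor = 11.98 × 40.05 × 4.994 × 10.04 × 40 = 9.62 × 10⁵.
289 nM / 9.62 × 10⁵ = 3.00 × 10⁻⁴ nM = 0.300 pM.

0.300 pM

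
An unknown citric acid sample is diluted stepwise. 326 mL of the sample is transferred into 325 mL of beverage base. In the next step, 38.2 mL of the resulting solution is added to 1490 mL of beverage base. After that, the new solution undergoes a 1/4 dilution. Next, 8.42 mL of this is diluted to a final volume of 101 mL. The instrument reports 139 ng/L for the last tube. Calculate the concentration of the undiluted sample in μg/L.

Overall dilution factor = 1.997 × 40.01 × 4 × 12.00 = 3833.
Original = 139 ng/L × 3833 = 5.33 × 10⁵ ng/L = 533 μg/L.

533 μg/L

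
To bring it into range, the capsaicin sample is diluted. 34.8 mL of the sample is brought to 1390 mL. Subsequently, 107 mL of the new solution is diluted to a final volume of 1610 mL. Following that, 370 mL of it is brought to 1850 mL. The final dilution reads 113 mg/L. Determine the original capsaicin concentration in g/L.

340 g/L

Overall dilution factor = 39.94 × 15.05 × 5 = 3005.
Original = 113 mg/L × 3005 = 3.40 × 10⁵ mg/L = 340 g/L.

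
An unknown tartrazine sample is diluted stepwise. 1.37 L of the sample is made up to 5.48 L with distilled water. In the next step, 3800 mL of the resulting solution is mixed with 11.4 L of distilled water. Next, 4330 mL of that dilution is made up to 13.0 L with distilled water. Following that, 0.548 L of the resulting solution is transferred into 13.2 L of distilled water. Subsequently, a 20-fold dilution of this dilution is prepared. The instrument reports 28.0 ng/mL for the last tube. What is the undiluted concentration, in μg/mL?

Overall dilution factor = 4 × 4 × 3.002 × 25.09 × 20 = 2.41 × 10⁴.
Original = 28.0 ng/mL × 2.41 × 10⁴ = 6.75 × 10⁵ ng/mL = 675 μg/mL.

675 μg/mL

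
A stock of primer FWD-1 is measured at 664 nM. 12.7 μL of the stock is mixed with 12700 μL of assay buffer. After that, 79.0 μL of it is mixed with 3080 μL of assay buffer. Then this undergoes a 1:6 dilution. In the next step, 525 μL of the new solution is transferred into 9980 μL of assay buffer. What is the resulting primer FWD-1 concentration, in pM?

Overall dilution factor = 1001 × 39.99 × 6 × 20.01 = 4.81 × 10⁶.
664 nM / 4.81 × 10⁶ = 1.38 × 10⁻⁴ nM = 0.138 pM.

0.138 pM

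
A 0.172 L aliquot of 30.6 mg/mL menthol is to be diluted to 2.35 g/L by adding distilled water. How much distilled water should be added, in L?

2.07 L

2.35 g/L = 2.35 mg/mL.
V₂ = C₁V₁/C₂ = 30.6 × 0.172 / 2.35 = 2.24 L.
Diluent to add = V₂ − V₁ = 2.24 − 0.172 = 2.07 L.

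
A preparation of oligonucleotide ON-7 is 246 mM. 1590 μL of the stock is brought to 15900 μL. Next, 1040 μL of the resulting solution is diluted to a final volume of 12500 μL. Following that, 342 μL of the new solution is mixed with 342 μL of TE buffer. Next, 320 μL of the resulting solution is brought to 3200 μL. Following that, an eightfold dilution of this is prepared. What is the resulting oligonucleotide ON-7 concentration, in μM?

12.8 μM

Overall dilution factor = 10 × 12.02 × 2 × 10 × 8 = 1.92 × 10⁴.
246 mM / 1.92 × 10⁴ = 0.0128 mM = 12.8 μM.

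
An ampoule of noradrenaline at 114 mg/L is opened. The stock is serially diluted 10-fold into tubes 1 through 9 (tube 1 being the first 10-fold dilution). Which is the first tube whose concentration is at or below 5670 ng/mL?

tube 2

Tube n has concentration 114 mg/L / 10ⁿ.
Need 10ⁿ ≥ 114 mg/L / 5670 ng/mL = 20.1, so n ≥ 1.30.
First such tube: n = 2.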